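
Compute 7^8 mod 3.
Using Fermat: 7^{2} ≡ 1 mod 3. 8 ≡ 0 mod 2. So 7^{8} ≡ 7^{0} ≡ 1 mod 3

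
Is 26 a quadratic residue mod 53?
By Euler's criterion: 26^{26} ≡ 52 mod 53. Since this equals -1 (≡ 52), 26 is not a QR.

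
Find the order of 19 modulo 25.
Powers of 19 mod 25: 19^1≡19, 19^2≡11, 19^3≡9, 19^4≡21, 19^5≡24, 19^6≡6, 19^7≡14, 19^8≡16, 19^9≡4, 19^10≡1. So the order of 19 is 10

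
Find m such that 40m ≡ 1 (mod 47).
Since 47 is prime, by Fermat 40^(-1) ≡ 40^{45} ≡ 20 (mod 47). Verify: 40 × 20 = 800 ≡ 1 (mod 47)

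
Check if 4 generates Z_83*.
4^{41} ≡ 1 (mod 83) and 41 < 82, so ord_83(4) = 41 ≠ 82 and 4 is not a primitive root.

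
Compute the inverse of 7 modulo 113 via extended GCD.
Extended GCD: 7(-16) + 113(1) = 1. So 7^(-1) ≡ -16 ≡ 97 mod 113. Verify: 7 × 97 = 679 ≡ 1 mod 113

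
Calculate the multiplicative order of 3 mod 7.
Powers of 3 mod 7: 3^1≡3, 3^2≡2, 3^3≡6, 3^4≡4, 3^5≡5, 3^6≡1. So the order of 3 is 6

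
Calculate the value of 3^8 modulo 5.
Using Fermat: 3^{4} ≡ 1 mod 5. 8 ≡ 0 mod 4. So 3^{8} ≡ 3^{0} ≡ 1 mod 5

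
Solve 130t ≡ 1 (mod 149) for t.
Since 149 is prime, by Fermat 130^(-1) ≡ 130^{147} ≡ 47 (mod 149). Verify: 130 × 47 = 6110 ≡ 1 (mod 149)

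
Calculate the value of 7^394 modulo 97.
Using Fermat: 7^{96} ≡ 1 mod 97. 394 ≡ 10 mod 96. So 7^{394} ≡ 7^{10} ≡ 94 mod 97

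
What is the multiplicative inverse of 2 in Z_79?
Since 79 is prime, by Fermat 2^(-1) ≡ 2^{77} ≡ 40 mod 79. Verify: 2 × 40 = 80 ≡ 1 mod 79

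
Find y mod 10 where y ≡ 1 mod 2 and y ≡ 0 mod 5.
M = 2 × 5 = 10. M₁ = 5, y₁ ≡ 1 mod 2. M₂ = 2, y₂ ≡ 3 mod 5. y = 1×5×1 + 0×2×3 ≡ 5 mod 10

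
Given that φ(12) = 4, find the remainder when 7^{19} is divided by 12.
By Euler: 7^{4} ≡ 1 (mod 12) since gcd(7, 12) = 1. 19 = 4×4 + 3. So 7^{19} ≡ 7^{3} ≡ 7 (mod 12)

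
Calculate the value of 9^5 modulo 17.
By repeated squaring mod 17: 9^{1}≡9, 9^{2}≡13, 9^{4}≡16. Then 9^{5} = 9^{4+1} ≡ 16 × 9 ≡ 8 mod 17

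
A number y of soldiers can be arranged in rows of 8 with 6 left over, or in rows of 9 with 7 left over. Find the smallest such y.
M = 8 × 9 = 72. M₁ = 9, y₁ ≡ 1 mod 8. M₂ = 8, y₂ ≡ 8 mod 9. y = 6×9×1 + 7×8×8 ≡ 70 mod 72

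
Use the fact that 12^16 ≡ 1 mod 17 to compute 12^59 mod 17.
By Fermat: 12^{16} ≡ 1 mod 17. 59 = 3×16 + 11. So 12^{59} ≡ 12^{11} ≡ 6 mod 17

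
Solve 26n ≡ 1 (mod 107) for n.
Since 107 is prime, by Fermat 26^(-1) ≡ 26^{105} ≡ 70 (mod 107). Verify: 26 × 70 = 1820 ≡ 1 (mod 107)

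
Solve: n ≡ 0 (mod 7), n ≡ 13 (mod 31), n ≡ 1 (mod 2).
M = 7 × 31 × 2 = 434. M₁ = 62, y₁ ≡ 6 (mod 7). M₂ = 14, y₂ ≡ 20 (mod 31). M₃ = 217, y₃ ≡ 1 (mod 2). n = 0×62×6 + 13×14×20 + 1×217×1 ≡ 385 (mod 434)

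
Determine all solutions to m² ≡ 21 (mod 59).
The square roots of 21 mod 59 are 27 and 32. Verify: 27² = 729 ≡ 21 (mod 59)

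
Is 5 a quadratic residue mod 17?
By Euler's criterion: 5^{8} ≡ 16 mod 17. Since this equals -1 (≡ 16), 5 is not a QR.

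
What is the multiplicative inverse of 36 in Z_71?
Since 71 is prime, by Fermat 36^(-1) ≡ 36^{69} ≡ 2 mod 71. Verify: 36 × 2 = 72 ≡ 1 mod 71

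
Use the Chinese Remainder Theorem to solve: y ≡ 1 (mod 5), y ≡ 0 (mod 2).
M = 5 × 2 = 10. M₁ = 2, y₁ ≡ 3 (mod 5). M₂ = 5, y₂ ≡ 1 (mod 2). y = 1×2×3 + 0×5×1 ≡ 6 (mod 10)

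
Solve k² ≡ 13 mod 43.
The square roots of 13 mod 43 are 23 and 20. Verify: 23² = 529 ≡ 13 mod 43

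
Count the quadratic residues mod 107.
For prime 107, there are (p-1)/2 = (107-1)/2 = 53 quadratic residues (excluding 0).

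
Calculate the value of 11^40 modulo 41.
Using Fermat: 11^{40} ≡ 1 (mod 41). 40 ≡ 0 (mod 40). So 11^{40} ≡ 11^{0} ≡ 1 (mod 41)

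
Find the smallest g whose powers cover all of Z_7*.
g = 3. For each prime q|6: 3^{3}≡6, 3^{2}≡2, none ≡ 1, so ord_7(3) = 6 and 3 is a primitive root.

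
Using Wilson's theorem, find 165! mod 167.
(166)! = (165)! × (166) ≡ -1 (mod 167). So (165)! ≡ -1 × (166)^(-1) ≡ (-1)×(-1) = 1 (mod 167)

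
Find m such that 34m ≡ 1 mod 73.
Since 73 is prime, by Fermat 34^(-1) ≡ 34^{71} ≡ 58 mod 73. Verify: 34 × 58 = 1972 ≡ 1 mod 73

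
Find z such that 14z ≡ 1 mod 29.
Since 29 is prime, by Fermat 14^(-1) ≡ 14^{27} ≡ 27 mod 29. Verify: 14 × 27 = 378 ≡ 1 mod 29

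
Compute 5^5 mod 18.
By repeated squaring (mod 18): 5^{1}≡5, 5^{2}≡7, 5^{4}≡13. Then 5^{5} = 5^{4+1} ≡ 13 × 5 ≡ 11 (mod 18)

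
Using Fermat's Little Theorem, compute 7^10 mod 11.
By Fermat's Little Theorem, 7^{10} ≡ 1 (mod 11) since 11 is prime and gcd(7, 11) = 1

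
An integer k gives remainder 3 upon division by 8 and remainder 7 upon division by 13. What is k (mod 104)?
M = 8 × 13 = 104. M₁ = 13, y₁ ≡ 5 (mod 8). M₂ = 8, y₂ ≡ 5 (mod 13). k = 3×13×5 + 7×8×5 ≡ 59 (mod 104)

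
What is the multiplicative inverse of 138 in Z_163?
Since 163 is prime, by Fermat 138^(-1) ≡ 138^{161} ≡ 13 mod 163. Verify: 138 × 13 = 1794 ≡ 1 mod 163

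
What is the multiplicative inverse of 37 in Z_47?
Since 47 is prime, by Fermat 37^(-1) ≡ 37^{45} ≡ 14 mod 47. Verify: 37 × 14 = 518 ≡ 1 mod 47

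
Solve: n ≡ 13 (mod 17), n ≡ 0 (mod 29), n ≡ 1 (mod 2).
M = 17 × 29 × 2 = 986. M₁ = 58, y₁ ≡ 5 (mod 17). M₂ = 34, y₂ ≡ 6 (mod 29). M₃ = 493, y₃ ≡ 1 (mod 2). n = 13×58×5 + 0×34×6 + 1×493×1 ≡ 319 (mod 986)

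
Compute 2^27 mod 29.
By repeated squaring mod 29: 2^{1}≡2, 2^{2}≡4, 2^{4}≡16, 2^{8}≡24, 2^{16}≡25. Then 2^{27} = 2^{16+8+2+1} ≡ 25 × 24 × 4 × 2 ≡ 15 mod 29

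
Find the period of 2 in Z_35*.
Powers of 2 mod 35: 2^1≡2, 2^2≡4, 2^3≡8, 2^4≡16, 2^5≡32, 2^6≡29, 2^7≡23, 2^8≡11, 2^9≡22, 2^10≡9, 2^11≡18, 2^12≡1. Order = 12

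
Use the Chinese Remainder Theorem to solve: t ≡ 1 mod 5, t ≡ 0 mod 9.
M = 5 × 9 = 45. M₁ = 9, y₁ ≡ 4 mod 5. M₂ = 5, y₂ ≡ 2 mod 9. t = 1×9×4 + 0×5×2 ≡ 36 mod 45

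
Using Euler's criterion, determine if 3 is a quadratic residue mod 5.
By Euler's criterion: 3^{2} ≡ 4 mod 5. Since this equals -1 (≡ 4), 3 is not a QR.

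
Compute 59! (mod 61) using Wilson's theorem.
(60)! = (59)! × (60) ≡ -1 (mod 61). So (59)! ≡ -1 × (60)^(-1) ≡ (-1)×(-1) = 1 (mod 61)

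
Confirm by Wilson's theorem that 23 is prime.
(22)! mod 23 = 22. Since this equals -1 (mod 23), Wilson confirms 23 is prime.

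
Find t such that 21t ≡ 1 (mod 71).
Since 71 is prime, by Fermat 21^(-1) ≡ 21^{69} ≡ 44 (mod 71). Verify: 21 × 44 = 924 ≡ 1 (mod 71)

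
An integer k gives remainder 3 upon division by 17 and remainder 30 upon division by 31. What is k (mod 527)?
M = 17 × 31 = 527. M₁ = 31, y₁ ≡ 11 (mod 17). M₂ = 17, y₂ ≡ 11 (mod 31). k = 3×31×11 + 30×17×11 ≡ 309 (mod 527)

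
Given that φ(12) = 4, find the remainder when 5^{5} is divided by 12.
By Euler: 5^{4} ≡ 1 mod 12 since gcd(5, 12) = 1. 5 = 1×4 + 1. So 5^{5} ≡ 5^{1} ≡ 5 mod 12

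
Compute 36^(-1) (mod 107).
Since 107 is prime, by Fermat 36^(-1) ≡ 36^{105} ≡ 3 (mod 107). Verify: 36 × 3 = 108 ≡ 1 (mod 107)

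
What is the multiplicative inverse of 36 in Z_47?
Since 47 is prime, by Fermat 36^(-1) ≡ 36^{45} ≡ 17 mod 47. Verify: 36 × 17 = 612 ≡ 1 mod 47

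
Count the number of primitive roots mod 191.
A prime p has φ(p-1) primitive roots; here φ(190) = 72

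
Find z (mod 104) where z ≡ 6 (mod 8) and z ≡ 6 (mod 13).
M = 8 × 13 = 104. M₁ = 13, y₁ ≡ 5 (mod 8). M₂ = 8, y₂ ≡ 5 (mod 13). z = 6×13×5 + 6×8×5 ≡ 6 (mod 104)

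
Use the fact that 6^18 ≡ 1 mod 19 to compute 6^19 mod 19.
By Fermat: 6^{18} ≡ 1 mod 19. So 6^{19} = 6^{18} · 6^{1} ≡ 6^{1} ≡ 6 mod 19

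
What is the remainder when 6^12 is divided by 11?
Using Fermat: 6^{10} ≡ 1 mod 11. 12 ≡ 2 mod 10. So 6^{12} ≡ 6^{2} ≡ 3 mod 11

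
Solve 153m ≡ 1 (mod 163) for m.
Since 163 is prime, by Fermat 153^(-1) ≡ 153^{161} ≡ 114 (mod 163). Verify: 153 × 114 = 17442 ≡ 1 (mod 163)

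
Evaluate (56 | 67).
(56/67) = 56^{33} mod 67 = 1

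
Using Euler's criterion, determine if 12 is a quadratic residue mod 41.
By Euler's criterion: 12^{20} ≡ 40 (mod 41). Since this equals -1 (≡ 40), 12 is not a QR.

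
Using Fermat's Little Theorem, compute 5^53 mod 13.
By Fermat: 5^{12} ≡ 1 mod 13. 53 = 4×12 + 5. So 5^{53} ≡ 5^{5} ≡ 5 mod 13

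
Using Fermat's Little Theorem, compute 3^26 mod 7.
By Fermat: 3^{6} ≡ 1 mod 7. 26 = 4×6 + 2. So 3^{26} ≡ 3^{2} ≡ 2 mod 7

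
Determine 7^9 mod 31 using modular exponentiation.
By repeated squaring (mod 31): 7^{1}≡7, 7^{2}≡18, 7^{4}≡14, 7^{8}≡10. Then 7^{9} = 7^{8+1} ≡ 10 × 7 ≡ 8 (mod 31)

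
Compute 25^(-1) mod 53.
Since 53 is prime, by Fermat 25^(-1) ≡ 25^{51} ≡ 17 mod 53. Verify: 25 × 17 = 425 ≡ 1 mod 53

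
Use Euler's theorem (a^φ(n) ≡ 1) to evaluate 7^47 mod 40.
By Euler: 7^{16} ≡ 1 mod 40 since gcd(7, 40) = 1. 47 = 2×16 + 15. So 7^{47} ≡ 7^{15} ≡ 23 mod 40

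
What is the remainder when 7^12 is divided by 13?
Using Fermat: 7^{12} ≡ 1 mod 13. 12 ≡ 0 mod 12. So 7^{12} ≡ 7^{0} ≡ 1 mod 13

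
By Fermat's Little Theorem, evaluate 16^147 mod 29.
By Fermat: 16^{28} ≡ 1 mod 29. 147 = 5×28 + 7. So 16^{147} ≡ 16^{7} ≡ 1 mod 29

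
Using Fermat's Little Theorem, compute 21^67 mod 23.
By Fermat: 21^{22} ≡ 1 (mod 23). 67 = 3×22 + 1. So 21^{67} ≡ 21^{1} ≡ 21 (mod 23)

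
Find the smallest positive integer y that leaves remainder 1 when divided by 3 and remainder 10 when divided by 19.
M = 3 × 19 = 57. M₁ = 19, y₁ ≡ 1 mod 3. M₂ = 3, y₂ ≡ 13 mod 19. y = 1×19×1 + 10×3×13 ≡ 10 mod 57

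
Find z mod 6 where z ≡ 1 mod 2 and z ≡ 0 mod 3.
M = 2 × 3 = 6. M₁ = 3, y₁ ≡ 1 mod 2. M₂ = 2, y₂ ≡ 2 mod 3. z = 1×3×1 + 0×2×2 ≡ 3 mod 6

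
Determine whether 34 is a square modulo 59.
By Euler's criterion: 34^{29} ≡ 58 (mod 59). Since this equals -1 (≡ 58), 34 is not a QR.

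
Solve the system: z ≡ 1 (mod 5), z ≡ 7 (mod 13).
M = 5 × 13 = 65. M₁ = 13, y₁ ≡ 2 (mod 5). M₂ = 5, y₂ ≡ 8 (mod 13). z = 1×13×2 + 7×5×8 ≡ 46 (mod 65)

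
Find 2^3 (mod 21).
2^{3} = 8 ≡ 8 (mod 21)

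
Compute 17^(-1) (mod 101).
Since 101 is prime, by Fermat 17^(-1) ≡ 17^{99} ≡ 6 (mod 101). Verify: 17 × 6 = 102 ≡ 1 (mod 101)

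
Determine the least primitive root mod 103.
g = 5. For each prime q|102: 5^{51}≡102, 5^{34}≡56, 5^{6}≡72, none ≡ 1, so ord_103(5) = 102 and 5 is a primitive root.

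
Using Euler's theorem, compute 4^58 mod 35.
By Euler: 4^{24} ≡ 1 mod 35 since gcd(4, 35) = 1. 58 = 2×24 + 10. So 4^{58} ≡ 4^{10} ≡ 11 mod 35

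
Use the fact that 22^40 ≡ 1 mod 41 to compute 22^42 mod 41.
By Fermat: 22^{40} ≡ 1 mod 41. So 22^{42} = 22^{40} · 22^{2} ≡ 22^{2} ≡ 33 mod 41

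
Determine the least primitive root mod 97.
g = 5. For each prime q|96: 5^{48}≡96, 5^{32}≡35, none ≡ 1, so ord_97(5) = 96 and 5 is a primitive root.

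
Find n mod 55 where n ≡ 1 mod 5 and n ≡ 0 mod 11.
M = 5 × 11 = 55. M₁ = 11, y₁ ≡ 1 mod 5. M₂ = 5, y₂ ≡ 9 mod 11. n = 1×11×1 + 0×5×9 ≡ 11 mod 55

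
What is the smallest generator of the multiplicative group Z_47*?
g = 5. For each prime q|46: 5^{23}≡46, 5^{2}≡25, none ≡ 1, so ord_47(5) = 46 and 5 is a primitive root.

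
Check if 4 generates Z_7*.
4^{3} ≡ 1 (mod 7) and 3 < 6, so ord_7(4) = 3 ≠ 6 and 4 is not a primitive root.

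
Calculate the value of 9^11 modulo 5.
Using Fermat: 9^{4} ≡ 1 mod 5. 11 ≡ 3 mod 4. So 9^{11} ≡ 9^{3} ≡ 4 mod 5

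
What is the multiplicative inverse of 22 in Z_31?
Since 31 is prime, by Fermat 22^(-1) ≡ 22^{29} ≡ 24 (mod 31). Verify: 22 × 24 = 528 ≡ 1 (mod 31)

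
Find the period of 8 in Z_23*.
Powers of 8 mod 23: 8^1≡8, 8^2≡18, 8^3≡6, 8^4≡2, 8^5≡16, 8^6≡13, 8^7≡12, 8^8≡4, 8^9≡9, 8^10≡3, 8^11≡1. So the order of 8 is 11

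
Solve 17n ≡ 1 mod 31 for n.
Since 31 is prime, by Fermat 17^(-1) ≡ 17^{29} ≡ 11 mod 31. Verify: 17 × 11 = 187 ≡ 1 mod 31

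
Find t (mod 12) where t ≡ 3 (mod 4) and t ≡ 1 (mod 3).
M = 4 × 3 = 12. M₁ = 3, y₁ ≡ 3 (mod 4). M₂ = 4, y₂ ≡ 1 (mod 3). t = 3×3×3 + 1×4×1 ≡ 7 (mod 12)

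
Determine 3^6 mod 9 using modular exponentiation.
By repeated squaring mod 9: 3^{1}≡3, 3^{2}≡0, 3^{4}≡0. Then 3^{6} = 3^{4+2} ≡ 0 × 0 ≡ 0 mod 9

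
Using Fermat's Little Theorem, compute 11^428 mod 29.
By Fermat: 11^{28} ≡ 1 (mod 29). 428 ≡ 8 (mod 28). So 11^{428} ≡ 11^{8} ≡ 16 (mod 29)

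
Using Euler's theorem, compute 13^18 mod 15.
By Euler: 13^{8} ≡ 1 (mod 15) since gcd(13, 15) = 1. 18 = 2×8 + 2. So 13^{18} ≡ 13^{2} ≡ 4 (mod 15)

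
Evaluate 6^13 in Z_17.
By repeated squaring (mod 17): 6^{1}≡6, 6^{2}≡2, 6^{4}≡4, 6^{8}≡16. Then 6^{13} = 6^{8+4+1} ≡ 16 × 4 × 6 ≡ 10 (mod 17)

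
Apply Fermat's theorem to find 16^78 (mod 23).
By Fermat: 16^{22} ≡ 1 (mod 23). 78 = 3×22 + 12. So 16^{78} ≡ 16^{12} ≡ 16 (mod 23)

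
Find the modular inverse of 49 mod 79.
Since 79 is prime, by Fermat 49^(-1) ≡ 49^{77} ≡ 50 (mod 79). Verify: 49 × 50 = 2450 ≡ 1 (mod 79)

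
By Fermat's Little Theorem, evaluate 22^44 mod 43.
By Fermat: 22^{42} ≡ 1 mod 43. So 22^{44} = 22^{42} · 22^{2} ≡ 22^{2} ≡ 11 mod 43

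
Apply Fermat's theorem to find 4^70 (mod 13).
By Fermat: 4^{12} ≡ 1 (mod 13). 70 = 5×12 + 10. So 4^{70} ≡ 4^{10} ≡ 9 (mod 13)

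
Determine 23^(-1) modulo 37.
Since 37 is prime, by Fermat 23^(-1) ≡ 23^{35} ≡ 29 mod 37. Verify: 23 × 29 = 667 ≡ 1 mod 37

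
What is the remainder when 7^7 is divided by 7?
By repeated squaring mod 7: 7^{1}≡0, 7^{2}≡0, 7^{4}≡0. Then 7^{7} = 7^{4+2+1} ≡ 0 × 0 × 0 ≡ 0 mod 7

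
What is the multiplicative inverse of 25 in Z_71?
Since 71 is prime, by Fermat 25^(-1) ≡ 25^{69} ≡ 54 (mod 71). Verify: 25 × 54 = 1350 ≡ 1 (mod 71)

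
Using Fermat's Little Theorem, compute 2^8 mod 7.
By Fermat: 2^{6} ≡ 1 mod 7. So 2^{8} = 2^{6} · 2^{2} ≡ 2^{2} ≡ 4 mod 7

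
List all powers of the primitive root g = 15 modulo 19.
15^1, 15^2, ..., 15^{18} mod 19: [15, 16, 12, 9, 2, 11, 13, 5, 18, 4, 3, 7, 10, 17, 8, 6, 14, 1]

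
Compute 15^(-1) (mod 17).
Since 17 is prime, by Fermat 15^(-1) ≡ 15^{15} ≡ 8 (mod 17). Verify: 15 × 8 = 120 ≡ 1 (mod 17)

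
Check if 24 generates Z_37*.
ord_37(24) divides 36. For each prime q|36: 24^{18}≡36, 24^{12}≡10, none ≡ 1. So 24 has order 36 and is a primitive root mod 37.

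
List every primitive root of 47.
There are φ(46) = 22 primitive roots mod 47: {5, 10, 11, 13, 15, 19, 20, 22, 23, 26, 29, 30, 31, 33, 35, 38, 39, 40, 41, 43, 44, 45}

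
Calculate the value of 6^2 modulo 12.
6^{2} = 36 ≡ 0 (mod 12)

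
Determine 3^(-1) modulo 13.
Since 13 is prime, by Fermat 3^(-1) ≡ 3^{11} ≡ 9 mod 13. Verify: 3 × 9 = 27 ≡ 1 mod 13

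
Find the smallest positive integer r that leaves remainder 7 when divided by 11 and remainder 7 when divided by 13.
M = 11 × 13 = 143. M₁ = 13, y₁ ≡ 6 mod 11. M₂ = 11, y₂ ≡ 6 mod 13. r = 7×13×6 + 7×11×6 ≡ 7 mod 143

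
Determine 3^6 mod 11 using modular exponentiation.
By repeated squaring (mod 11): 3^{1}≡3, 3^{2}≡9, 3^{4}≡4. Then 3^{6} = 3^{4+2} ≡ 4 × 9 ≡ 3 (mod 11)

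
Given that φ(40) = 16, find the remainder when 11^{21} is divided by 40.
By Euler: 11^{16} ≡ 1 mod 40 since gcd(11, 40) = 1. 21 = 1×16 + 5. So 11^{21} ≡ 11^{5} ≡ 11 mod 40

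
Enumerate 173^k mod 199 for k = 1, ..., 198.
173^1, 173^2, ..., 173^{198} mod 199: [173, 79, 135, 72, 118, 116, 168, 10, 138, 193, 156, 123, 185, 165, 88, 100, 186, 139, 167, 36, 59, 58, 84, 5, 69, 196, 78, 161, 192, 182, 44, 50, 93, 169, 183, 18, 129, 29, 42, 102, 134, 98, 39, 180, 96, 91, 22, 25, 146, 184, 191, 9, 164, 114, 21, 51, 67, 49, 119, 90, 48, 145, 11, 112, 73, 92, 195, 104, 82, 57, 110, 125, 133, 124, 159, 45, 24, 172, 105, 56, 136, 46, 197, 52, 41, 128, 55, 162, 166, 62, 179, 122, 12, 86, 152, 28, 68, 23, 198, 26, 120, 64, 127, 81, 83, 31, 189, 61, 6, 43, 76, 14, 34, 111, 99, 13, 60, 32, 163, 140, 141, 115, 194, 130, 3, 121, 38, 7, 17, 155, 149, 106, 30, 16, 181, 70, 170, 157, 97, 65, 101, 160, 19, 103, 108, 177, 174, 53, 15, 8, 190, 35, 85, 178, 148, 132, 150, 80, 109, 151, 54, 188, 87, 126, 107, 4, 95, 117, 142, 89, 74, 66, 75, 40, 154, 175, 27, 94, 143, 63, 153, 2, 147, 158, 71, 144, 37, 33, 137, 20, 77, 187, 113, 47, 171, 131, 176, 1]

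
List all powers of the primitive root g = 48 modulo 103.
48^1, 48^2, ..., 48^{102} mod 103: [48, 38, 73, 2, 96, 76, 43, 4, 89, 49, 86, 8, 75, 98, 69, 16, 47, 93, 35, 32, 94, 83, 70, 64, 85, 63, 37, 25, 67, 23, 74, 50, 31, 46, 45, 100, 62, 92, 90, 97, 21, 81, 77, 91, 42, 59, 51, 79, 84, 15, 102, 55, 65, 30, 101, 7, 27, 60, 99, 14, 54, 17, 95, 28, 5, 34, 87, 56, 10, 68, 71, 9, 20, 33, 39, 18, 40, 66, 78, 36, 80, 29, 53, 72, 57, 58, 3, 41, 11, 13, 6, 82, 22, 26, 12, 61, 44, 52, 24, 19, 88, 1]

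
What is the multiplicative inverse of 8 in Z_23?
Since 23 is prime, by Fermat 8^(-1) ≡ 8^{21} ≡ 3 (mod 23). Verify: 8 × 3 = 24 ≡ 1 (mod 23)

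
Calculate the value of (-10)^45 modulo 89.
By repeated squaring mod 89: (-10)^{1}≡79, (-10)^{2}≡11, (-10)^{4}≡32, (-10)^{8}≡45, (-10)^{16}≡67, (-10)^{32}≡39. Then (-10)^{45} = (-10)^{32+8+4+1} ≡ 39 × 45 × 32 × 79 ≡ 79 mod 89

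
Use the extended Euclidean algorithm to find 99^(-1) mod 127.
Extended GCD: 99(-59) + 127(46) = 1. So 99^(-1) ≡ -59 ≡ 68 (mod 127). Verify: 99 × 68 = 6732 ≡ 1 (mod 127)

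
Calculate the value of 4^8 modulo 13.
By repeated squaring mod 13: 4^{1}≡4, 4^{2}≡3, 4^{4}≡9, 4^{8}≡3. So 4^{8} ≡ 3 mod 13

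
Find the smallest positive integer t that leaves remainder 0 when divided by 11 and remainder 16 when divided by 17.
M = 11 × 17 = 187. M₁ = 17, y₁ ≡ 2 mod 11. M₂ = 11, y₂ ≡ 14 mod 17. t = 0×17×2 + 16×11×14 ≡ 33 mod 187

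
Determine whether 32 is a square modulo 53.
By Euler's criterion: 32^{26} ≡ 52 (mod 53). Since this equals -1 (≡ 52), 32 is not a QR.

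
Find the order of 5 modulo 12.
Powers of 5 mod 12: 5^1≡5, 5^2≡1. ord_12(5) = 2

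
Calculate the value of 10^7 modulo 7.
Using Fermat: 10^{6} ≡ 1 (mod 7). 7 ≡ 1 (mod 6). So 10^{7} ≡ 10^{1} ≡ 3 (mod 7)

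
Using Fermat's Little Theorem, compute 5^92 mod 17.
By Fermat: 5^{16} ≡ 1 mod 17. 92 = 5×16 + 12. So 5^{92} ≡ 5^{12} ≡ 4 mod 17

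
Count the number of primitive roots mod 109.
There are φ(109-1) = φ(108) = 36 primitive roots modulo 109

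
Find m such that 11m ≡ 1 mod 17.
Since 17 is prime, by Fermat 11^(-1) ≡ 11^{15} ≡ 14 mod 17. Verify: 11 × 14 = 154 ≡ 1 mod 17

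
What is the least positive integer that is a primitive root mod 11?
g = 2. Powers: [2, 4, 8, 5, 10, 9, 7, 3, 6, 1] generates all 10 non-zero residues.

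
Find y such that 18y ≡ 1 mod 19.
Since 19 is prime, by Fermat 18^(-1) ≡ 18^{17} ≡ 18 mod 19. Verify: 18 × 18 = 324 ≡ 1 mod 19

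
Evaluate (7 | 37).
(7/37) = 7^{18} mod 37 = 1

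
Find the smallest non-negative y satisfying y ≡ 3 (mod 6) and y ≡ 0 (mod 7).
M = 6 × 7 = 42. M₁ = 7, y₁ ≡ 1 (mod 6). M₂ = 6, y₂ ≡ 6 (mod 7). y = 3×7×1 + 0×6×6 ≡ 21 (mod 42)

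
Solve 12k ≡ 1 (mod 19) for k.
Since 19 is prime, by Fermat 12^(-1) ≡ 12^{17} ≡ 8 (mod 19). Verify: 12 × 8 = 96 ≡ 1 (mod 19)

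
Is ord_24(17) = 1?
Powers of 17 mod 24: 17^1≡17, 17^2≡1. 17^1≡17≢1, so ord ≠ 1. No, the actual order is 2.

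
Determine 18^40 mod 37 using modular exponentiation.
Using Fermat: 18^{36} ≡ 1 (mod 37). 40 ≡ 4 (mod 36). So 18^{40} ≡ 18^{4} ≡ 7 (mod 37)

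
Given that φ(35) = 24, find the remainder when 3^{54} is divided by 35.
By Euler: 3^{24} ≡ 1 mod 35 since gcd(3, 35) = 1. 54 = 2×24 + 6. So 3^{54} ≡ 3^{6} ≡ 29 mod 35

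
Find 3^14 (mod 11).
Using Fermat: 3^{10} ≡ 1 (mod 11). 14 ≡ 4 (mod 10). So 3^{14} ≡ 3^{4} ≡ 4 (mod 11)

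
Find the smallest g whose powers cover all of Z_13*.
g = 2. For each prime q|12: 2^{6}≡12, 2^{4}≡3, none ≡ 1, so ord_13(2) = 12 and 2 is a primitive root.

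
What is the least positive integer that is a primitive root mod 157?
g = 5. Powers: [5, 25, 125, 154, 142, 82, 96, 9, 45, 68, ...] generates all 156 non-zero residues.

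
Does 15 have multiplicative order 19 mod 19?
Powers of 15 mod 19: 15^1≡15, 15^2≡16, 15^3≡12, 15^4≡9, 15^5≡2, 15^6≡11, 15^7≡13, 15^8≡5, 15^9≡18, 15^10≡4, 15^11≡3, 15^12≡7, 15^13≡10, 15^14≡17, 15^15≡8, 15^16≡6, 15^17≡14, 15^18≡1. Already 15^18≡1, so the order is 18 < 19. No, the actual order is 18.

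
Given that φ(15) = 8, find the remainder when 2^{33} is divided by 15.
By Euler: 2^{8} ≡ 1 (mod 15) since gcd(2, 15) = 1. 33 = 4×8 + 1. So 2^{33} ≡ 2^{1} ≡ 2 (mod 15)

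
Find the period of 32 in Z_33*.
Powers of 32 mod 33: 32^1≡32, 32^2≡1. Order = 2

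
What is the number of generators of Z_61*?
There are φ(61-1) = φ(60) = 16 primitive roots modulo 61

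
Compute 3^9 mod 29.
By repeated squaring mod 29: 3^{1}≡3, 3^{2}≡9, 3^{4}≡23, 3^{8}≡7. Then 3^{9} = 3^{8+1} ≡ 7 × 3 ≡ 21 mod 29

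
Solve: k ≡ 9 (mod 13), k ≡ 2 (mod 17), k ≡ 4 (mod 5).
M = 13 × 17 × 5 = 1105. M₁ = 85, y₁ ≡ 2 (mod 13). M₂ = 65, y₂ ≡ 11 (mod 17). M₃ = 221, y₃ ≡ 1 (mod 5). k = 9×85×2 + 2×65×11 + 4×221×1 ≡ 529 (mod 1105)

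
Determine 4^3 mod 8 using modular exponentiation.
4^{3} = 64 ≡ 0 mod 8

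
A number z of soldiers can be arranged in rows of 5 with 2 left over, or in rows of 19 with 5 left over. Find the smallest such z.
M = 5 × 19 = 95. M₁ = 19, y₁ ≡ 4 (mod 5). M₂ = 5, y₂ ≡ 4 (mod 19). z = 2×19×4 + 5×5×4 ≡ 62 (mod 95)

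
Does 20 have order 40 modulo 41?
20^{20} ≡ 1 (mod 41) and 20 < 40, so ord_41(20) = 20 ≠ 40 and 20 is not a primitive root.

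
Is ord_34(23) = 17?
Powers of 23 mod 34: 23^1≡23, 23^2≡19, 23^3≡29, 23^4≡21, 23^5≡7, 23^6≡25, 23^7≡31, 23^8≡33, 23^9≡11, 23^10≡15, 23^11≡5, 23^12≡13, 23^13≡27, 23^14≡9, 23^15≡3, 23^16≡1. Already 23^16≡1, so the order is 16 < 17. No, the actual order is 16.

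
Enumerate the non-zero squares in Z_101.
Squares in Z_101*: {1, 4, 5, 6, 9, 13, 14, 16, 17, 19, 20, 21, 22, 23, 24, 25, 30, 31, 33, 36, 37, 43, 45, 47, 49, 52, 54, 56, 58, 64, 65, 68, 70, 71, 76, 77, 78, 79, 80, 81, 82, 84, 85, 87, 88, 92, 95, 96, 97, 100}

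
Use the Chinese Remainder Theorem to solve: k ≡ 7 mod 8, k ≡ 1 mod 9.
M = 8 × 9 = 72. M₁ = 9, y₁ ≡ 1 mod 8. M₂ = 8, y₂ ≡ 8 mod 9. k = 7×9×1 + 1×8×8 ≡ 55 mod 72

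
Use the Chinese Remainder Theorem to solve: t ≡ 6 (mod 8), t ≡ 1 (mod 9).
M = 8 × 9 = 72. M₁ = 9, y₁ ≡ 1 (mod 8). M₂ = 8, y₂ ≡ 8 (mod 9). t = 6×9×1 + 1×8×8 ≡ 46 (mod 72)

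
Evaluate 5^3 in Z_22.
5^{3} = 125 ≡ 15 mod 22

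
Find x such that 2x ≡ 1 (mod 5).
Since 5 is prime, by Fermat 2^(-1) ≡ 2^{3} ≡ 3 (mod 5). Verify: 2 × 3 = 6 ≡ 1 (mod 5)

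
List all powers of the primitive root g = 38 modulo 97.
38^1, 38^2, ..., 38^{96} mod 97: [38, 86, 67, 24, 39, 27, 56, 91, 63, 66, 83, 50, 57, 32, 52, 36, 10, 89, 84, 88, 46, 2, 76, 75, 37, 48, 78, 54, 15, 85, 29, 35, 69, 3, 17, 64, 7, 72, 20, 81, 71, 79, 92, 4, 55, 53, 74, 96, 59, 11, 30, 73, 58, 70, 41, 6, 34, 31, 14, 47, 40, 65, 45, 61, 87, 8, 13, 9, 51, 95, 21, 22, 60, 49, 19, 43, 82, 12, 68, 62, 28, 94, 80, 33, 90, 25, 77, 16, 26, 18, 5, 93, 42, 44, 23, 1]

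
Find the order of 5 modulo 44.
Powers of 5 mod 44: 5^1≡5, 5^2≡25, 5^3≡37, 5^4≡9, 5^5≡1. ord_44(5) = 5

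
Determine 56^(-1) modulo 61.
Since 61 is prime, by Fermat 56^(-1) ≡ 56^{59} ≡ 12 (mod 61). Verify: 56 × 12 = 672 ≡ 1 (mod 61)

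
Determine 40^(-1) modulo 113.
Since 113 is prime, by Fermat 40^(-1) ≡ 40^{111} ≡ 65 mod 113. Verify: 40 × 65 = 2600 ≡ 1 mod 113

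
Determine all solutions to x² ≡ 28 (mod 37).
The square roots of 28 mod 37 are 19 and 18. Verify: 19² = 361 ≡ 28 (mod 37)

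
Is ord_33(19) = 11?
Powers of 19 mod 33: 19^1≡19, 19^2≡31, 19^3≡28, 19^4≡4, 19^5≡10, 19^6≡25, 19^7≡13, 19^8≡16, 19^9≡7, 19^10≡1. Already 19^10≡1, so the order is 10 < 11. No, the actual order is 10.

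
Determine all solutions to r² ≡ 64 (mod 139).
The square roots of 64 mod 139 are 131 and 8. Verify: 131² = 17161 ≡ 64 (mod 139)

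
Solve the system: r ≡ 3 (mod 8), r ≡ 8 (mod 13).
M = 8 × 13 = 104. M₁ = 13, y₁ ≡ 5 (mod 8). M₂ = 8, y₂ ≡ 5 (mod 13). r = 3×13×5 + 8×8×5 ≡ 99 (mod 104)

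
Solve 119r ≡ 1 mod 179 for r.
Since 179 is prime, by Fermat 119^(-1) ≡ 119^{177} ≡ 176 mod 179. Verify: 119 × 176 = 20944 ≡ 1 mod 179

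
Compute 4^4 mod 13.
4^{4} = 256 ≡ 9 (mod 13)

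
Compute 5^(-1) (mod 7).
Since 7 is prime, by Fermat 5^(-1) ≡ 5^{5} ≡ 3 (mod 7). Verify: 5 × 3 = 15 ≡ 1 (mod 7)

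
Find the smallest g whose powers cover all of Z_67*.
g = 2. For each prime q|66: 2^{33}≡66, 2^{22}≡37, 2^{6}≡64, none ≡ 1, so ord_67(2) = 66 and 2 is a primitive root.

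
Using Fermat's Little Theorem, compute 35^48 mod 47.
By Fermat: 35^{46} ≡ 1 (mod 47). So 35^{48} = 35^{46} · 35^{2} ≡ 35^{2} ≡ 3 (mod 47)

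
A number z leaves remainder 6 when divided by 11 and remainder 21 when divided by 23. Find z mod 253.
M = 11 × 23 = 253. M₁ = 23, y₁ ≡ 1 mod 11. M₂ = 11, y₂ ≡ 21 mod 23. z = 6×23×1 + 21×11×21 ≡ 182 mod 253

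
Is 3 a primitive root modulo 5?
ord_5(3) divides 4. For each prime q|4: 3^{2}≡4, none ≡ 1. So 3 has order 4 and is a primitive root mod 5.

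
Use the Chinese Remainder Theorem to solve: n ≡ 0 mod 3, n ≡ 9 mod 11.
M = 3 × 11 = 33. M₁ = 11, y₁ ≡ 2 mod 3. M₂ = 3, y₂ ≡ 4 mod 11. n = 0×11×2 + 9×3×4 ≡ 9 mod 33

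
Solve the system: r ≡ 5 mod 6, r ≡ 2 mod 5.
M = 6 × 5 = 30. M₁ = 5, y₁ ≡ 5 mod 6. M₂ = 6, y₂ ≡ 1 mod 5. r = 5×5×5 + 2×6×1 ≡ 17 mod 30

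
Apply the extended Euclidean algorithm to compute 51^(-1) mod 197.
Extended GCD: 51(85) + 197(-22) = 1. So 51^(-1) ≡ 85 (mod 197). Verify: 51 × 85 = 4335 ≡ 1 (mod 197)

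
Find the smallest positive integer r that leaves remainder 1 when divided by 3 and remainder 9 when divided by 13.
M = 3 × 13 = 39. M₁ = 13, y₁ ≡ 1 (mod 3). M₂ = 3, y₂ ≡ 9 (mod 13). r = 1×13×1 + 9×3×9 ≡ 22 (mod 39)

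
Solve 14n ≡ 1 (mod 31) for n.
Since 31 is prime, by Fermat 14^(-1) ≡ 14^{29} ≡ 20 (mod 31). Verify: 14 × 20 = 280 ≡ 1 (mod 31)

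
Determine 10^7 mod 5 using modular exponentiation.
By repeated squaring mod 5: 10^{1}≡0, 10^{2}≡0, 10^{4}≡0. Then 10^{7} = 10^{4+2+1} ≡ 0 × 0 × 0 ≡ 0 mod 5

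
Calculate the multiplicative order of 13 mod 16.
Powers of 13 mod 16: 13^1≡13, 13^2≡9, 13^3≡5, 13^4≡1. Order = 4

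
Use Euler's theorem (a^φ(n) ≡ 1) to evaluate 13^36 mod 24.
By Euler: 13^{8} ≡ 1 (mod 24) since gcd(13, 24) = 1. 36 = 4×8 + 4. So 13^{36} ≡ 13^{4} ≡ 1 (mod 24)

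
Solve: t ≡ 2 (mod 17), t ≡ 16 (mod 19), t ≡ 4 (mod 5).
M = 17 × 19 × 5 = 1615. M₁ = 95, y₁ ≡ 12 (mod 17). M₂ = 85, y₂ ≡ 17 (mod 19). M₃ = 323, y₃ ≡ 2 (mod 5). t = 2×95×12 + 16×85×17 + 4×323×2 ≡ 529 (mod 1615)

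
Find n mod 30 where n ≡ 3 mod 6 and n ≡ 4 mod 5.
M = 6 × 5 = 30. M₁ = 5, y₁ ≡ 5 mod 6. M₂ = 6, y₂ ≡ 1 mod 5. n = 3×5×5 + 4×6×1 ≡ 9 mod 30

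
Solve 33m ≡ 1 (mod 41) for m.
Since 41 is prime, by Fermat 33^(-1) ≡ 33^{39} ≡ 5 (mod 41). Verify: 33 × 5 = 165 ≡ 1 (mod 41)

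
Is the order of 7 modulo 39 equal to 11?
Powers of 7 mod 39: 7^1≡7, 7^2≡10, 7^3≡31, 7^4≡22, 7^5≡37, 7^6≡25, 7^7≡19, 7^8≡16, 7^9≡34, 7^10≡4, 7^11≡28, 7^12≡1. 7^11≡28≢1, so ord ≠ 11. No, the actual order is 12.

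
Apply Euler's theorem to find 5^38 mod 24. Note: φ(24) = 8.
By Euler: 5^{8} ≡ 1 mod 24 since gcd(5, 24) = 1. 38 = 4×8 + 6. So 5^{38} ≡ 5^{6} ≡ 1 mod 24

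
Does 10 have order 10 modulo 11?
10^{2} ≡ 1 (mod 11) and 2 < 10, so ord_11(10) = 2 ≠ 10 and 10 is not a primitive root.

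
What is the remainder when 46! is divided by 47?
By Wilson's theorem, (46)! ≡ -1 ≡ 46 mod 47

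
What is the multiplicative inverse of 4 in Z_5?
Since 5 is prime, by Fermat 4^(-1) ≡ 4^{3} ≡ 4 mod 5. Verify: 4 × 4 = 16 ≡ 1 mod 5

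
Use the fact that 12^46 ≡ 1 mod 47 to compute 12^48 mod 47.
By Fermat: 12^{46} ≡ 1 mod 47. So 12^{48} = 12^{46} · 12^{2} ≡ 12^{2} ≡ 3 mod 47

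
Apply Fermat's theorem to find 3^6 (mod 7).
By Fermat's Little Theorem, 3^{6} ≡ 1 (mod 7) since 7 is prime and gcd(3, 7) = 1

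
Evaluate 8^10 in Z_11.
Using Fermat: 8^{10} ≡ 1 (mod 11). 10 ≡ 0 (mod 10). So 8^{10} ≡ 8^{0} ≡ 1 (mod 11)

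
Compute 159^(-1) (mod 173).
Since 173 is prime, by Fermat 159^(-1) ≡ 159^{171} ≡ 37 (mod 173). Verify: 159 × 37 = 5883 ≡ 1 (mod 173)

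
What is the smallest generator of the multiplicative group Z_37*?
g = 2. Powers: [2, 4, 8, 16, 32, 27, 17, ...] generates all 36 non-zero residues.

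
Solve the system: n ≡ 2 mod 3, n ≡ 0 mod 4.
M = 3 × 4 = 12. M₁ = 4, y₁ ≡ 1 mod 3. M₂ = 3, y₂ ≡ 3 mod 4. n = 2×4×1 + 0×3×3 ≡ 8 mod 12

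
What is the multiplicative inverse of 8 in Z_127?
Since 127 is prime, by Fermat 8^(-1) ≡ 8^{125} ≡ 16 mod 127. Verify: 8 × 16 = 128 ≡ 1 mod 127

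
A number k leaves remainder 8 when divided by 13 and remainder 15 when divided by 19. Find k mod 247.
M = 13 × 19 = 247. M₁ = 19, y₁ ≡ 11 mod 13. M₂ = 13, y₂ ≡ 3 mod 19. k = 8×19×11 + 15×13×3 ≡ 34 mod 247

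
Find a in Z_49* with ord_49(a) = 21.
2 has order 21 mod 49 since 2^{21} ≡ 1 mod 49 and no smaller power works.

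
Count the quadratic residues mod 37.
Exactly half the non-zero residues mod a prime are QRs: (37-1)/2 = 18.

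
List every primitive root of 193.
There are φ(192) = 64 primitive roots mod 193: {5, 10, 15, 17, 19, 22, 26, 30, 34, 37, 38, 40, 41, 44, 45, 47, 51, 52, 53, 57, 58, 61, 66, 70, 73, 77, 78, 79, 80, 82, 90, 91, 102, 103, 111, 113, 114, 115, 116, 120, 123, 127, 132, 135, 136, 140, 141, 142, 146, 148, 149, 152, 153, 155, 156, 159, 163, 167, 171, 174, 176, 178, 183, 188}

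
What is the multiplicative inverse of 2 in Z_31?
Since 31 is prime, by Fermat 2^(-1) ≡ 2^{29} ≡ 16 (mod 31). Verify: 2 × 16 = 32 ≡ 1 (mod 31)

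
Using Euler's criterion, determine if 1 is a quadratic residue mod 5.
By Euler's criterion: 1^{2} ≡ 1 mod 5. Since this equals 1, 1 is a QR.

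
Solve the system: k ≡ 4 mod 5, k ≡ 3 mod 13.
M = 5 × 13 = 65. M₁ = 13, y₁ ≡ 2 mod 5. M₂ = 5, y₂ ≡ 8 mod 13. k = 4×13×2 + 3×5×8 ≡ 29 mod 65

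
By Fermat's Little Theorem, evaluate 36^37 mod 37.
By Fermat: 36^{36} ≡ 1 (mod 37). So 36^{37} = 36^{36} · 36^{1} ≡ 36^{1} ≡ 36 (mod 37)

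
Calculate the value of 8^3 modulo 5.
8^{3} = 512 ≡ 2 (mod 5)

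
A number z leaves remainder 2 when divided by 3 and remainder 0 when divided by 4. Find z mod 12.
M = 3 × 4 = 12. M₁ = 4, y₁ ≡ 1 mod 3. M₂ = 3, y₂ ≡ 3 mod 4. z = 2×4×1 + 0×3×3 ≡ 8 mod 12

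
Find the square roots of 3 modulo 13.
The square roots of 3 mod 13 are 9 and 4. Verify: 9² = 81 ≡ 3 (mod 13)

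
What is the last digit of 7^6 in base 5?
Using Fermat: 7^{4} ≡ 1 (mod 5). 6 ≡ 2 (mod 4). So 7^{6} ≡ 7^{2} ≡ 4 (mod 5)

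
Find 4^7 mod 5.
Using Fermat: 4^{4} ≡ 1 mod 5. 7 ≡ 3 mod 4. So 4^{7} ≡ 4^{3} ≡ 4 mod 5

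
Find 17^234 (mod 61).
Using Fermat: 17^{60} ≡ 1 (mod 61). 234 ≡ 54 (mod 60). So 17^{234} ≡ 17^{54} ≡ 27 (mod 61)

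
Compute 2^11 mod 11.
Using Fermat: 2^{10} ≡ 1 mod 11. 11 ≡ 1 mod 10. So 2^{11} ≡ 2^{1} ≡ 2 mod 11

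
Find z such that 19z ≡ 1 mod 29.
Since 29 is prime, by Fermat 19^(-1) ≡ 19^{27} ≡ 26 mod 29. Verify: 19 × 26 = 494 ≡ 1 mod 29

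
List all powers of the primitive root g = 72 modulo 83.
72^1, 72^2, ..., 72^{82} mod 83: [72, 38, 80, 33, 52, 9, 67, 10, 56, 48, 53, 81, 22, 7, 6, 17, 62, 65, 32, 63, 54, 70, 60, 4, 39, 69, 71, 49, 42, 36, 19, 40, 58, 26, 46, 75, 5, 28, 24, 68, 82, 11, 45, 3, 50, 31, 74, 16, 73, 27, 35, 30, 2, 61, 76, 77, 66, 21, 18, 51, 20, 29, 13, 23, 79, 44, 14, 12, 34, 41, 47, 64, 43, 25, 57, 37, 8, 78, 55, 59, 15, 1]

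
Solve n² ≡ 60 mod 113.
The square roots of 60 mod 113 are 88 and 25. Verify: 88² = 7744 ≡ 60 mod 113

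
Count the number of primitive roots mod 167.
Number of primitive roots mod 167 = φ(p-1) = φ(166) = 82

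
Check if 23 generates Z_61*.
23^{20} ≡ 1 mod 61 and 20 < 60, so ord_61(23) = 20 ≠ 60 and 23 is not a primitive root.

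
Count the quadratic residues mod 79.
Exactly half the non-zero residues mod a prime are QRs: (79-1)/2 = 39.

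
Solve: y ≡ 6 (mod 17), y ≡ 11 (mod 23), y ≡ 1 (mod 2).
M = 17 × 23 × 2 = 782. M₁ = 46, y₁ ≡ 10 (mod 17). M₂ = 34, y₂ ≡ 21 (mod 23). M₃ = 391, y₃ ≡ 1 (mod 2). y = 6×46×10 + 11×34×21 + 1×391×1 ≡ 57 (mod 782)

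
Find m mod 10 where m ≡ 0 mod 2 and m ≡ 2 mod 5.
M = 2 × 5 = 10. M₁ = 5, y₁ ≡ 1 mod 2. M₂ = 2, y₂ ≡ 3 mod 5. m = 0×5×1 + 2×2×3 ≡ 2 mod 10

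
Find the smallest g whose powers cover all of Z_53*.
g = 2. For each prime q|52: 2^{26}≡52, 2^{4}≡16, none ≡ 1, so ord_53(2) = 52 and 2 is a primitive root.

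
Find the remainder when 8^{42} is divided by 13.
By Fermat: 8^{12} ≡ 1 mod 13. 42 = 3×12 + 6. So 8^{42} ≡ 8^{6} ≡ 12 mod 13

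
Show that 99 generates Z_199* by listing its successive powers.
99^1, 99^2, ..., 99^{198} mod 199: [99, 50, 174, 112, 143, 28, 185, 7, 96, 151, 24, 187, 6, 196, 101, 49, 75, 62, 168, 115, 42, 178, 110, 144, 127, 36, 181, 9, 95, 52, 173, 13, 93, 53, 73, 63, 68, 165, 17, 91, 54, 172, 113, 43, 78, 160, 119, 40, 179, 10, 194, 102, 148, 125, 37, 81, 59, 70, 164, 117, 41, 79, 60, 169, 15, 92, 153, 23, 88, 155, 22, 188, 105, 47, 76, 161, 19, 90, 154, 122, 138, 130, 134, 132, 133, 33, 83, 58, 170, 114, 142, 128, 135, 32, 183, 8, 195, 2, 198, 100, 149, 25, 87, 56, 171, 14, 192, 103, 48, 175, 12, 193, 3, 98, 150, 124, 137, 31, 84, 157, 21, 89, 55, 72, 163, 18, 190, 104, 147, 26, 186, 106, 146, 126, 136, 131, 34, 182, 108, 145, 27, 86, 156, 121, 39, 80, 159, 20, 189, 5, 97, 51, 74, 162, 118, 140, 129, 35, 82, 158, 120, 139, 30, 184, 107, 46, 176, 111, 44, 177, 11, 94, 152, 123, 38, 180, 109, 45, 77, 61, 69, 65, 67, 66, 166, 116, 141, 29, 85, 57, 71, 64, 167, 16, 191, 4, 197, 1]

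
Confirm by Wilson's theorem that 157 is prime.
(156)! mod 157 = 156. Since this equals -1 (mod 157), Wilson confirms 157 is prime.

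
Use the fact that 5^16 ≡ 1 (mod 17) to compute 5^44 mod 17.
By Fermat: 5^{16} ≡ 1 (mod 17). 44 = 2×16 + 12. So 5^{44} ≡ 5^{12} ≡ 4 (mod 17)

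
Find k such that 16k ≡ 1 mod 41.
Since 41 is prime, by Fermat 16^(-1) ≡ 16^{39} ≡ 18 mod 41. Verify: 16 × 18 = 288 ≡ 1 mod 41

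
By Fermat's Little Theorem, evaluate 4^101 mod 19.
By Fermat: 4^{18} ≡ 1 mod 19. 101 = 5×18 + 11. So 4^{101} ≡ 4^{11} ≡ 16 mod 19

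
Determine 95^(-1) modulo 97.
Since 97 is prime, by Fermat 95^(-1) ≡ 95^{95} ≡ 48 mod 97. Verify: 95 × 48 = 4560 ≡ 1 mod 97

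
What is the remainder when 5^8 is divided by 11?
By repeated squaring mod 11: 5^{1}≡5, 5^{2}≡3, 5^{4}≡9, 5^{8}≡4. So 5^{8} ≡ 4 mod 11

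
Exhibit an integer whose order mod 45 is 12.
2 has order 12 mod 45 since 2^{12} ≡ 1 mod 45 and no smaller power works.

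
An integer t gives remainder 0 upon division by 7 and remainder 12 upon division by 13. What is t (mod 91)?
M = 7 × 13 = 91. M₁ = 13, y₁ ≡ 6 (mod 7). M₂ = 7, y₂ ≡ 2 (mod 13). t = 0×13×6 + 12×7×2 ≡ 77 (mod 91)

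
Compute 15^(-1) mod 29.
Since 29 is prime, by Fermat 15^(-1) ≡ 15^{27} ≡ 2 mod 29. Verify: 15 × 2 = 30 ≡ 1 mod 29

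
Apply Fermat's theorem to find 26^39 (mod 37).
By Fermat: 26^{36} ≡ 1 (mod 37). So 26^{39} = 26^{36} · 26^{3} ≡ 26^{3} ≡ 1 (mod 37)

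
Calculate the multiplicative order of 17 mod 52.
Powers of 17 mod 52: 17^1≡17, 17^2≡29, 17^3≡25, 17^4≡9, 17^5≡49, 17^6≡1. So the order of 17 is 6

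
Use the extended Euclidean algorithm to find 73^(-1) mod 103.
Extended GCD: 73(24) + 103(-17) = 1. So 73^(-1) ≡ 24 mod 103. Verify: 73 × 24 = 1752 ≡ 1 mod 103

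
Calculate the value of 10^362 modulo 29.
Using Fermat: 10^{28} ≡ 1 (mod 29). 362 ≡ 26 (mod 28). So 10^{362} ≡ 10^{26} ≡ 9 (mod 29)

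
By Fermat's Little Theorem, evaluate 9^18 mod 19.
By Fermat's Little Theorem, 9^{18} ≡ 1 (mod 19) since 19 is prime and gcd(9, 19) = 1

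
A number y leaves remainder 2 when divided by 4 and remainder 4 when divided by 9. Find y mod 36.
M = 4 × 9 = 36. M₁ = 9, y₁ ≡ 1 mod 4. M₂ = 4, y₂ ≡ 7 mod 9. y = 2×9×1 + 4×4×7 ≡ 22 mod 36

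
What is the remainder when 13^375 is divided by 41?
Using Fermat: 13^{40} ≡ 1 mod 41. 375 ≡ 15 mod 40. So 13^{375} ≡ 13^{15} ≡ 14 mod 41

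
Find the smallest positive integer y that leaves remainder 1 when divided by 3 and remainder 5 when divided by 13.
M = 3 × 13 = 39. M₁ = 13, y₁ ≡ 1 mod 3. M₂ = 3, y₂ ≡ 9 mod 13. y = 1×13×1 + 5×3×9 ≡ 31 mod 39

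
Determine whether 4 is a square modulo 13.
By Euler's criterion: 4^{6} ≡ 1 (mod 13). Since this equals 1, 4 is a QR.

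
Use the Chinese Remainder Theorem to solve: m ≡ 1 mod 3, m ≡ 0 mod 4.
M = 3 × 4 = 12. M₁ = 4, y₁ ≡ 1 mod 3. M₂ = 3, y₂ ≡ 3 mod 4. m = 1×4×1 + 0×3×3 ≡ 4 mod 12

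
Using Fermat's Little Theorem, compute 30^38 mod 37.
By Fermat: 30^{36} ≡ 1 (mod 37). So 30^{38} = 30^{36} · 30^{2} ≡ 30^{2} ≡ 12 (mod 37)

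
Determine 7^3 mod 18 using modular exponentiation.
7^{3} = 343 ≡ 1 mod 18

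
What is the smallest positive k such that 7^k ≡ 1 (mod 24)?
Powers of 7 mod 24: 7^1≡7, 7^2≡1. Order = 2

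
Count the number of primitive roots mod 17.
There are φ(17-1) = φ(16) = 8 primitive roots modulo 17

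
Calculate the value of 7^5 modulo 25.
By repeated squaring (mod 25): 7^{1}≡7, 7^{2}≡24, 7^{4}≡1. Then 7^{5} = 7^{4+1} ≡ 1 × 7 ≡ 7 (mod 25)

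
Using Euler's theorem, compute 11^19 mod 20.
By Euler: 11^{8} ≡ 1 mod 20 since gcd(11, 20) = 1. 19 = 2×8 + 3. So 11^{19} ≡ 11^{3} ≡ 11 mod 20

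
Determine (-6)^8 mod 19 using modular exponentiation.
By repeated squaring (mod 19): (-6)^{1}≡13, (-6)^{2}≡17, (-6)^{4}≡4, (-6)^{8}≡16. So (-6)^{8} ≡ 16 (mod 19)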